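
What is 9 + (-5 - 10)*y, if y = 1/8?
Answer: 57/8 ≈ 7.1250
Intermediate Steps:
y = ⅛ ≈ 0.12500
9 + (-5 - 10)*y = 9 + (-5 - 10)*(⅛) = 9 - 15*⅛ = 9 - 15/8 = 57/8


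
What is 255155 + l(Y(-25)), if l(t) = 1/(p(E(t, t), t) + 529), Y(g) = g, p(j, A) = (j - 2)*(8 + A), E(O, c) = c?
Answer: 252093141/988 ≈ 2.5516e+5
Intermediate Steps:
p(j, A) = (-2 + j)*(8 + A)
l(t) = 1/(513 + t² + 6*t) (l(t) = 1/((-16 - 2*t + 8*t + t*t) + 529) = 1/((-16 - 2*t + 8*t + t²) + 529) = 1/((-16 + t² + 6*t) + 529) = 1/(513 + t² + 6*t))
255155 + l(Y(-25)) = 255155 + 1/(513 + (-25)² + 6*(-25)) = 255155 + 1/(513 + 625 - 150) = 255155 + 1/988 = 252093141/988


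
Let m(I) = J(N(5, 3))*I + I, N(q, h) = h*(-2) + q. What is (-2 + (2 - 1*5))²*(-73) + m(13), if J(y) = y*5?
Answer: -1877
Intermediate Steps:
N(q, h) = q - 2*h (N(q, h) = -2*h + q = q - 2*h)
J(y) = 5*y
m(I) = -4*I (m(I) = (5*(5 - 2*3))*I + I = (5*(5 - 6))*I + I = (5*(-1))*I + I = -5*I + I = -4*I)
(-2 + (2 - 1*5))²*(-73) + m(13) = (-2 + (2 - 1*5))²*(-73) - 4*13 = (-2 + (2 - 5))²*(-73) - 52 = (-2 - 3)²*(-73) - 52 = (-5)²*(-73) - 52 = 25*(-73) - 52 = -1825 - 52 = -1877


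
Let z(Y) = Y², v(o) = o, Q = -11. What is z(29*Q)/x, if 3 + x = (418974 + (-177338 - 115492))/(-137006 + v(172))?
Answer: -632925667/24393 ≈ -25947.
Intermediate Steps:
x = -268323/68417 (x = -3 + (418974 + (-177338 - 115492))/(-137006 + 172) = -3 + (418974 - 292830)/(-136834) = -3 + 126144*(-1/136834) = -3 - 63072/68417 = -268323/68417 ≈ -3.9219)
z(29*Q)/x = (29*(-11))²/(-268323/68417) = (-319)²*(-68417/268323) = 101761*(-68417/268323) = -632925667/24393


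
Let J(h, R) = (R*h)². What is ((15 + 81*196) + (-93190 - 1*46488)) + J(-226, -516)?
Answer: 13599167669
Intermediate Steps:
J(h, R) = R²*h²
((15 + 81*196) + (-93190 - 1*46488)) + J(-226, -516) = ((15 + 81*196) + (-93190 - 1*46488)) + (-516)²*(-226)² = ((15 + 15876) + (-93190 - 46488)) + 266256*51076 = (15891 - 139678) + 13599291456 = -123787 + 13599291456 = 13599167669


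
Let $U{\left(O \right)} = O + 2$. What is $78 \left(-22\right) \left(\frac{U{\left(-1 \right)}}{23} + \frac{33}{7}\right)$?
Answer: $- \frac{1314456}{161} \approx -8164.3$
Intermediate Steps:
$U{\left(O \right)} = 2 + O$
$78 \left(-22\right) \left(\frac{U{\left(-1 \right)}}{23} + \frac{33}{7}\right) = 78 \left(-22\right) \left(\frac{2 - 1}{23} + \frac{33}{7}\right) = - 1716 \left(1 \cdot \frac{1}{23} + 33 \cdot \frac{1}{7}\right) = - 1716 \left(\frac{1}{23} + \frac{33}{7}\right) = \left(-1716\right) \frac{766}{161} = - \frac{1314456}{161}$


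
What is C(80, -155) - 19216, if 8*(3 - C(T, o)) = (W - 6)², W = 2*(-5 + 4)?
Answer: -19221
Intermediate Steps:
W = -2 (W = 2*(-1) = -2)
C(T, o) = -5 (C(T, o) = 3 - (-2 - 6)²/8 = 3 - ⅛*(-8)² = 3 - ⅛*64 = 3 - 8 = -5)
C(80, -155) - 19216 = -5 - 19216 = -19221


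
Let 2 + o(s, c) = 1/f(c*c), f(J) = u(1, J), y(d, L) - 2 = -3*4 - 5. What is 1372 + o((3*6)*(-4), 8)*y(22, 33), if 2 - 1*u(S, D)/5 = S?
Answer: 1399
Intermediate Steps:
y(d, L) = -15 (y(d, L) = 2 + (-3*4 - 5) = 2 + (-12 - 5) = 2 - 17 = -15)
u(S, D) = 10 - 5*S
f(J) = 5 (f(J) = 10 - 5*1 = 10 - 5 = 5)
o(s, c) = -9/5 (o(s, c) = -2 + 1/5 = -2 + ⅕ = -9/5)
1372 + o((3*6)*(-4), 8)*y(22, 33) = 1372 - 9/5*(-15) = 1372 + 27 = 1399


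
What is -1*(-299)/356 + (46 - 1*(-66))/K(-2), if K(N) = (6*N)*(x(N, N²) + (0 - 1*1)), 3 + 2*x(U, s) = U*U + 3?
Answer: -9071/1068 ≈ -8.4934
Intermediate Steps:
x(U, s) = U²/2 (x(U, s) = -3/2 + (U*U + 3)/2 = -3/2 + (U² + 3)/2 = -3/2 + (3 + U²)/2 = -3/2 + (3/2 + U²/2) = U²/2)
K(N) = 6*N*(-1 + N²/2) (K(N) = (6*N)*(N²/2 + (0 - 1*1)) = (6*N)*(N²/2 + (0 - 1)) = (6*N)*(N²/2 - 1) = (6*N)*(-1 + N²/2) = 6*N*(-1 + N²/2))
-1*(-299)/356 + (46 - 1*(-66))/K(-2) = -1*(-299)/356 + (46 - 1*(-66))/((3*(-2)*(-2 + (-2)²))) = 299*(1/356) + (46 + 66)/((3*(-2)*(-2 + 4))) = 299/356 + 112/((3*(-2)*2)) = 299/356 + 112/(-12) = 299/356 + 112*(-1/12) = 299/356 - 28/3 = -9071/1068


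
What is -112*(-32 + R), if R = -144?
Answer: 19712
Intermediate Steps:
-112*(-32 + R) = -112*(-32 - 144) = -112*(-176) = 19712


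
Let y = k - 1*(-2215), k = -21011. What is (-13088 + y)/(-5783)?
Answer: 31884/5783 ≈ 5.5134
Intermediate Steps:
y = -18796 (y = -21011 - 1*(-2215) = -21011 + 2215 = -18796)
(-13088 + y)/(-5783) = (-13088 - 18796)/(-5783) = -31884*(-1/5783) = 31884/5783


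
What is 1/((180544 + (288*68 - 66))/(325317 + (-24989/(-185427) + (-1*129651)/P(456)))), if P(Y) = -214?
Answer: 12933072990449/7938735845436 ≈ 1.6291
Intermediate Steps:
1/((180544 + (288*68 - 66))/(325317 + (-24989/(-185427) + (-1*129651)/P(456)))) = 1/((180544 + (288*68 - 66))/(325317 + (-24989/(-185427) - 1*129651/(-214)))) = 1/((180544 + (19584 - 66))/(325317 + (-24989*(-1/185427) - 129651*(-1/214)))) = 1/((180544 + 19518)/(325317 + (24989/185427 + 129651/214))) = 1/(200062/(325317 + 24046143623/39681378)) = 1/(200062/(12933072990449/39681378)) = 1/(200062*(39681378/12933072990449)) = 1/(7938735845436/12933072990449) = 12933072990449/7938735845436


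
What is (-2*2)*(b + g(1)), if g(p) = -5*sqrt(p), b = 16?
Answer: -44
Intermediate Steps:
(-2*2)*(b + g(1)) = (-2*2)*(16 - 5*sqrt(1)) = (-1*4)*(16 - 5*1) = -4*(16 - 5) = -4*11 = -44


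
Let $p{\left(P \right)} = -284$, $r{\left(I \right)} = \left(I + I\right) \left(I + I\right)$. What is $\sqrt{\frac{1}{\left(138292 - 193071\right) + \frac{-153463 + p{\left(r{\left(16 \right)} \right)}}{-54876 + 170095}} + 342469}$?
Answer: $\frac{\sqrt{3410820271005015617486141}}{3155867674} \approx 585.21$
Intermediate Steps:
$r{\left(I \right)} = 4 I^{2}$ ($r{\left(I \right)} = 2 I 2 I = 4 I^{2}$)
$\sqrt{\frac{1}{\left(138292 - 193071\right) + \frac{-153463 + p{\left(r{\left(16 \right)} \right)}}{-54876 + 170095}} + 342469} = \sqrt{\frac{1}{\left(138292 - 193071\right) + \frac{-153463 - 284}{-54876 + 170095}} + 342469} = \sqrt{\frac{1}{-54779 - \frac{153747}{115219}} + 342469} = \sqrt{\frac{1}{- \frac{6311735348}{115219}} + 342469} = \sqrt{- \frac{115219}{6311735348} + 342469} = \sqrt{\frac{2161573692778993}{6311735348}} = \frac{\sqrt{3410820271005015617486141}}{3155867674}$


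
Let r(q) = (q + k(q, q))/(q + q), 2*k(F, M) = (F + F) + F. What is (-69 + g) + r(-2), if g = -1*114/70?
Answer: -9713/140 ≈ -69.379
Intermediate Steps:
k(F, M) = 3*F/2 (k(F, M) = ((F + F) + F)/2 = (2*F + F)/2 = (3*F)/2 = 3*F/2)
g = -57/35 (g = -114*1/70 = -57/35 ≈ -1.6286)
r(q) = 5/4 (r(q) = (q + 3*q/2)/(q + q) = (5*q/2)/((2*q)) = (5*q/2)*(1/(2*q)) = 5/4)
(-69 + g) + r(-2) = (-69 - 57/35) + 5/4 = -2472/35 + 5/4 = -9713/140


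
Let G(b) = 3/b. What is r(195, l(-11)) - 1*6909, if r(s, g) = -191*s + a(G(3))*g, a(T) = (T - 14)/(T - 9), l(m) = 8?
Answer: -44141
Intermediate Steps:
a(T) = (-14 + T)/(-9 + T)
r(s, g) = -191*s + 13*g/8 (r(s, g) = -191*s + ((-14 + 3/3)/(-9 + 3/3))*g = -191*s + ((-14 + 3*(1/3))/(-9 + 3*(1/3)))*g = -191*s + ((-14 + 1)/(-9 + 1))*g = -191*s + (-13/(-8))*g = -191*s + (-1/8*(-13))*g = -191*s + 13*g/8)
r(195, l(-11)) - 1*6909 = (-191*195 + (13/8)*8) - 1*6909 = (-37245 + 13) - 6909 = -37232 - 6909 = -44141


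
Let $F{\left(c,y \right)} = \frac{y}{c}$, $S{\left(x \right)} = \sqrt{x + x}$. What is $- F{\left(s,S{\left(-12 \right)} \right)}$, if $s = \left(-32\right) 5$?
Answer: $\frac{i \sqrt{6}}{80} \approx 0.030619 i$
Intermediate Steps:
$s = -160$
$S{\left(x \right)} = \sqrt{2} \sqrt{x}$ ($S{\left(x \right)} = \sqrt{2 x} = \sqrt{2} \sqrt{x}$)
$- F{\left(s,S{\left(-12 \right)} \right)} = - \frac{\sqrt{2} \sqrt{-12}}{-160} = - \frac{\sqrt{2} \cdot 2 i \sqrt{3} \left(-1\right)}{160} = - \frac{2 i \sqrt{6} \left(-1\right)}{160} = - \frac{\left(-1\right) i \sqrt{6}}{80} = \frac{i \sqrt{6}}{80}$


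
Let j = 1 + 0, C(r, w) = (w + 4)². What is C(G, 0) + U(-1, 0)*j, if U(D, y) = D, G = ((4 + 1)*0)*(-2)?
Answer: 15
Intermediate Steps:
G = 0 (G = (5*0)*(-2) = 0*(-2) = 0)
C(r, w) = (4 + w)²
j = 1
C(G, 0) + U(-1, 0)*j = (4 + 0)² - 1*1 = 4² - 1 = 16 - 1 = 15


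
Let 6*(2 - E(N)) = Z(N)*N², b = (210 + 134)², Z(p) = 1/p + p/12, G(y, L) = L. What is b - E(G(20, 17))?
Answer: 8525165/72 ≈ 1.1841e+5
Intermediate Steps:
Z(p) = 1/p + p/12 (Z(p) = 1/p + p*(1/12) = 1/p + p/12)
b = 118336 (b = 344² = 118336)
E(N) = 2 - N²*(1/N + N/12)/6 (E(N) = 2 - (1/N + N/12)*N²/6 = 2 - N²*(1/N + N/12)/6)
b - E(G(20, 17)) = 118336 - (2 - 1/72*17*(12 + 17²)) = 118336 - (2 - 1/72*17*(12 + 289)) = 118336 - (2 - 1/72*17*301) = 118336 - (2 - 5117/72) = 118336 - 1*(-4973/72) = 118336 + 4973/72 = 8525165/72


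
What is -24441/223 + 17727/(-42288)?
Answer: -345838043/3143408 ≈ -110.02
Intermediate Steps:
-24441/223 + 17727/(-42288) = -24441*1/223 + 17727*(-1/42288) = -24441/223 - 5909/14096 = -345838043/3143408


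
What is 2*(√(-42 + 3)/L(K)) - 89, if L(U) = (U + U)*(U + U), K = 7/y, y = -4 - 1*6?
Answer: -89 + 50*I*√39/49 ≈ -89.0 + 6.3724*I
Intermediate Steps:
y = -10 (y = -4 - 6 = -10)
K = -7/10 (K = 7/(-10) = 7*(-⅒) = -7/10 ≈ -0.70000)
L(U) = 4*U² (L(U) = (2*U)*(2*U) = 4*U²)
2*(√(-42 + 3)/L(K)) - 89 = 2*(√(-42 + 3)/((4*(-7/10)²))) - 89 = 2*(√(-39)/((4*(49/100)))) - 89 = 2*((I*√39)/(49/25)) - 89 = 2*((I*√39)*(25/49)) - 89 = 2*(25*I*√39/49) - 89 = 50*I*√39/49 - 89 = -89 + 50*I*√39/49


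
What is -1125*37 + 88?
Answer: -41537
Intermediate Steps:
-1125*37 + 88 = -375*111 + 88 = -41625 + 88 = -41537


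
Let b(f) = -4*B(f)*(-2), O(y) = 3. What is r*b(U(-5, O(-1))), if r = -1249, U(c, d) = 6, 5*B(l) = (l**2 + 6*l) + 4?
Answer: -759392/5 ≈ -1.5188e+5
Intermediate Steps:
B(l) = 4/5 + l**2/5 + 6*l/5 (B(l) = ((l**2 + 6*l) + 4)/5 = (4 + l**2 + 6*l)/5 = 4/5 + l**2/5 + 6*l/5)
b(f) = 32/5 + 8*f**2/5 + 48*f/5 (b(f) = -4*(4/5 + f**2/5 + 6*f/5)*(-2) = (-16/5 - 24*f/5 - 4*f**2/5)*(-2) = 32/5 + 8*f**2/5 + 48*f/5)
r*b(U(-5, O(-1))) = -1249*(32/5 + (8/5)*6**2 + (48/5)*6) = -1249*(32/5 + (8/5)*36 + 288/5) = -1249*(32/5 + 288/5 + 288/5) = -1249*608/5 = -759392/5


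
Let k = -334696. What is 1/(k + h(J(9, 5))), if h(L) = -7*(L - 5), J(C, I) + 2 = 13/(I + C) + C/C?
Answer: -2/669321 ≈ -2.9881e-6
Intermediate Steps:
J(C, I) = -1 + 13/(C + I) (J(C, I) = -2 + (13/(I + C) + C/C) = -2 + (13/(C + I) + 1) = -2 + (1 + 13/(C + I)) = -1 + 13/(C + I))
h(L) = 35 - 7*L (h(L) = -7*(-5 + L) = 35 - 7*L)
1/(k + h(J(9, 5))) = 1/(-334696 + (35 - 7*(13 - 1*9 - 1*5)/(9 + 5))) = 1/(-334696 + (35 - 7*(13 - 9 - 5)/14)) = 1/(-334696 + (35 - (-1)/2)) = 1/(-334696 + (35 - 7*(-1/14))) = 1/(-334696 + (35 + 1/2)) = 1/(-334696 + 71/2) = 1/(-669321/2) = -2/669321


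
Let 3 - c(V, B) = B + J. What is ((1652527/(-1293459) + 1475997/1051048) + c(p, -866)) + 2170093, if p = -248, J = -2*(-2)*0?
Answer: 2951395863446066111/1359487495032 ≈ 2.1710e+6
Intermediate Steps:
J = 0 (J = 4*0 = 0)
c(V, B) = 3 - B (c(V, B) = 3 - (B + 0) = 3 - B)
((1652527/(-1293459) + 1475997/1051048) + c(p, -866)) + 2170093 = ((1652527/(-1293459) + 1475997/1051048) + (3 - 1*(-866))) + 2170093 = ((1652527*(-1/1293459) + 1475997*(1/1051048)) + (3 + 866)) + 2170093 = ((-1652527/1293459 + 1475997/1051048) + 869) + 2170093 = (172256405327/1359487495032 + 869) + 2170093 = 1181566889588135/1359487495032 + 2170093 = 2951395863446066111/1359487495032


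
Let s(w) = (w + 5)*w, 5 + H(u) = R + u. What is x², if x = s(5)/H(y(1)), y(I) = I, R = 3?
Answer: 2500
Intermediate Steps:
H(u) = -2 + u (H(u) = -5 + (3 + u) = -2 + u)
s(w) = w*(5 + w) (s(w) = (5 + w)*w = w*(5 + w))
x = -50 (x = (5*(5 + 5))/(-2 + 1) = (5*10)/(-1) = 50*(-1) = -50)
x² = (-50)² = 2500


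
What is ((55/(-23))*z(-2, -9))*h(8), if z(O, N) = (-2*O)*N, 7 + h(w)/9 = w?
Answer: 17820/23 ≈ 774.78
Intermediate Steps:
h(w) = -63 + 9*w
z(O, N) = -2*N*O
((55/(-23))*z(-2, -9))*h(8) = ((55/(-23))*(-2*(-9)*(-2)))*(-63 + 9*8) = ((55*(-1/23))*(-36))*(-63 + 72) = -55/23*(-36)*9 = (1980/23)*9 = 17820/23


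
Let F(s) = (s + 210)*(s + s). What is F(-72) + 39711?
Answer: 19839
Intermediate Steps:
F(s) = 2*s*(210 + s) (F(s) = (210 + s)*(2*s) = 2*s*(210 + s))
F(-72) + 39711 = 2*(-72)*(210 - 72) + 39711 = 2*(-72)*138 + 39711 = -19872 + 39711 = 19839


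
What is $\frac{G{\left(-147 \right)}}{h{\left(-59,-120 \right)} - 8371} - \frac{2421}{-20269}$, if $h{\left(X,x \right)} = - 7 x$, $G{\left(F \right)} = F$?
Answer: $\frac{21212094}{152645839} \approx 0.13896$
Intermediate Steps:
$\frac{G{\left(-147 \right)}}{h{\left(-59,-120 \right)} - 8371} - \frac{2421}{-20269} = - \frac{147}{\left(-7\right) \left(-120\right) - 8371} - \frac{2421}{-20269} = - \frac{147}{840 - 8371} - - \frac{2421}{20269} = - \frac{147}{-7531} + \frac{2421}{20269} = \left(-147\right) \left(- \frac{1}{7531}\right) + \frac{2421}{20269} = \frac{147}{7531} + \frac{2421}{20269} = \frac{21212094}{152645839}$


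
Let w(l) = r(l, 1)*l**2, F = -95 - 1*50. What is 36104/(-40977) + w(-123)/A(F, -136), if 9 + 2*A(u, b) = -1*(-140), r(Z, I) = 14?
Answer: 17353619300/5367987 ≈ 3232.8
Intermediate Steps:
F = -145 (F = -95 - 50 = -145)
A(u, b) = 131/2 (A(u, b) = -9/2 + (-1*(-140))/2 = -9/2 + (1/2)*140 = -9/2 + 70 = 131/2)
w(l) = 14*l**2
36104/(-40977) + w(-123)/A(F, -136) = 36104/(-40977) + (14*(-123)**2)/(131/2) = 36104*(-1/40977) + (14*15129)*(2/131) = -36104/40977 + 211806*(2/131) = -36104/40977 + 423612/131 = 17353619300/5367987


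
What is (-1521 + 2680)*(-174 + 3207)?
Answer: 3515247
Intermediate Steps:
(-1521 + 2680)*(-174 + 3207) = 1159*3033 = 3515247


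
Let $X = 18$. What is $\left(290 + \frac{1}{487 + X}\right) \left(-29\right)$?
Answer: $- \frac{4247079}{505} \approx -8410.1$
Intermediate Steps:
$\left(290 + \frac{1}{487 + X}\right) \left(-29\right) = \left(290 + \frac{1}{487 + 18}\right) \left(-29\right) = \left(290 + \frac{1}{505}\right) \left(-29\right) = \frac{146451}{505} \left(-29\right) = - \frac{4247079}{505}$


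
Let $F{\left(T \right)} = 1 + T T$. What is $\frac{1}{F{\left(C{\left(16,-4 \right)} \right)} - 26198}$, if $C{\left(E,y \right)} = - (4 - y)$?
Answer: $- \frac{1}{26133} \approx -3.8266 \cdot 10^{-5}$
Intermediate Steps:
$C{\left(E,y \right)} = -4 + y$
$F{\left(T \right)} = 1 + T^{2}$
$\frac{1}{F{\left(C{\left(16,-4 \right)} \right)} - 26198} = \frac{1}{\left(1 + \left(-4 - 4\right)^{2}\right) - 26198} = \frac{1}{\left(1 + \left(-8\right)^{2}\right) - 26198} = \frac{1}{\left(1 + 64\right) - 26198} = \frac{1}{65 - 26198} = \frac{1}{-26133} = - \frac{1}{26133}$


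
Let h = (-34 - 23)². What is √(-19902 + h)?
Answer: I*√16653 ≈ 129.05*I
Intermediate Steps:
h = 3249 (h = (-57)² = 3249)
√(-19902 + h) = √(-19902 + 3249) = √(-16653) = I*√16653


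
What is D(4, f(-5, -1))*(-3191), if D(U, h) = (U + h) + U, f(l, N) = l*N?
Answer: -41483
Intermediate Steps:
f(l, N) = N*l
D(U, h) = h + 2*U
D(4, f(-5, -1))*(-3191) = (-1*(-5) + 2*4)*(-3191) = (5 + 8)*(-3191) = 13*(-3191) = -41483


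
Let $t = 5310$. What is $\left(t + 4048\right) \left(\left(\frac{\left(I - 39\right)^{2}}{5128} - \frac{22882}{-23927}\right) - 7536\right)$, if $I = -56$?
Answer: $- \frac{4324875759695055}{61348828} \approx -7.0497 \cdot 10^{7}$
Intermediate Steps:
$\left(t + 4048\right) \left(\left(\frac{\left(I - 39\right)^{2}}{5128} - \frac{22882}{-23927}\right) - 7536\right) = \left(5310 + 4048\right) \left(\left(\frac{\left(-56 - 39\right)^{2}}{5128} - \frac{22882}{-23927}\right) - 7536\right) = 9358 \left(\left(\left(-95\right)^{2} \cdot \frac{1}{5128} - - \frac{22882}{23927}\right) + \left(-12609 + 5073\right)\right) = 9358 \left(\left(9025 \cdot \frac{1}{5128} + \frac{22882}{23927}\right) - 7536\right) = 9358 \left(\left(\frac{9025}{5128} + \frac{22882}{23927}\right) - 7536\right) = 9358 \left(\frac{333280071}{122697656} - 7536\right) = 9358 \left(- \frac{924316255545}{122697656}\right) = - \frac{4324875759695055}{61348828}$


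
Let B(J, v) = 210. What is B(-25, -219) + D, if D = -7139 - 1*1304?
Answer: -8233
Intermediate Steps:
D = -8443 (D = -7139 - 1304 = -8443)
B(-25, -219) + D = 210 - 8443 = -8233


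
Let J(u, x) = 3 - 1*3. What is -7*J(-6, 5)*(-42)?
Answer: 0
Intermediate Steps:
J(u, x) = 0 (J(u, x) = 3 - 3 = 0)
-7*J(-6, 5)*(-42) = -7*0*(-42) = 0*(-42) = 0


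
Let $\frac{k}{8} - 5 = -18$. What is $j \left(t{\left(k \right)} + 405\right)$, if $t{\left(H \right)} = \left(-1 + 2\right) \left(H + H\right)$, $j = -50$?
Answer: $-9850$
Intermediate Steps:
$k = -104$ ($k = 40 + 8 \left(-18\right) = 40 - 144 = -104$)
$t{\left(H \right)} = 2 H$ ($t{\left(H \right)} = 1 \cdot 2 H = 2 H$)
$j \left(t{\left(k \right)} + 405\right) = - 50 \left(2 \left(-104\right) + 405\right) = - 50 \left(-208 + 405\right) = \left(-50\right) 197 = -9850$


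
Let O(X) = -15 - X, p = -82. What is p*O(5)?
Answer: 1640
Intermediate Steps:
p*O(5) = -82*(-15 - 1*5) = -82*(-15 - 5) = -82*(-20) = 1640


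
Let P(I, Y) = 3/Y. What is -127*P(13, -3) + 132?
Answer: 259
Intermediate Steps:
-127*P(13, -3) + 132 = -381/(-3) + 132 = -381*(-1)/3 + 132 = -127*(-1) + 132 = 127 + 132 = 259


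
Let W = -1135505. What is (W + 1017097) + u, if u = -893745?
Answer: -1012153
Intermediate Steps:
(W + 1017097) + u = (-1135505 + 1017097) - 893745 = -118408 - 893745 = -1012153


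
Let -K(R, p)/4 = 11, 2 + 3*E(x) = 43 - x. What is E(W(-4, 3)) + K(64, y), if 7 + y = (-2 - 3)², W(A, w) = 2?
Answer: -31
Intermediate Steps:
E(x) = 41/3 - x/3 (E(x) = -⅔ + (43 - x)/3 = -⅔ + (43/3 - x/3) = 41/3 - x/3)
y = 18 (y = -7 + (-2 - 3)² = -7 + (-5)² = -7 + 25 = 18)
K(R, p) = -44 (K(R, p) = -4*11 = -44)
E(W(-4, 3)) + K(64, y) = (41/3 - ⅓*2) - 44 = (41/3 - ⅔) - 44 = 13 - 44 = -31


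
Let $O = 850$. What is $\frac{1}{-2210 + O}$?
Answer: $- \frac{1}{1360} \approx -0.00073529$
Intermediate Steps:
$\frac{1}{-2210 + O} = \frac{1}{-2210 + 850} = \frac{1}{-1360} = - \frac{1}{1360}$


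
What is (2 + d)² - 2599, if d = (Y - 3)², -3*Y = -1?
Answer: -203795/81 ≈ -2516.0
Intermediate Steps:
Y = ⅓ (Y = -⅓*(-1) = ⅓ ≈ 0.33333)
d = 64/9 (d = (⅓ - 3)² = (-8/3)² = 64/9 ≈ 7.1111)
(2 + d)² - 2599 = (2 + 64/9)² - 2599 = (82/9)² - 2599 = 6724/81 - 2599 = -203795/81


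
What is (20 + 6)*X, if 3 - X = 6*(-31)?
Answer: 4914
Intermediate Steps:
X = 189 (X = 3 - 6*(-31) = 3 - 1*(-186) = 3 + 186 = 189)
(20 + 6)*X = (20 + 6)*189 = 26*189 = 4914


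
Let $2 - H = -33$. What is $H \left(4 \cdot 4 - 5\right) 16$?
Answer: $6160$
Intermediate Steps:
$H = 35$ ($H = 2 - -33 = 2 + 33 = 35$)
$H \left(4 \cdot 4 - 5\right) 16 = 35 \left(4 \cdot 4 - 5\right) 16 = 35 \left(16 - 5\right) 16 = 35 \cdot 11 \cdot 16 = 385 \cdot 16 = 6160$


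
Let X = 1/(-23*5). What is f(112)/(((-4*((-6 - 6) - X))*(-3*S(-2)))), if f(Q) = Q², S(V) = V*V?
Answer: -12880/591 ≈ -21.794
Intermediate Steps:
S(V) = V²
X = -1/115 (X = -1/23*⅕ = -1/115 ≈ -0.0086956)
f(112)/(((-4*((-6 - 6) - X))*(-3*S(-2)))) = 112²/(((-4*((-6 - 6) - 1*(-1/115)))*(-3*(-2)²))) = 12544/(((-4*(-12 + 1/115))*(-3*4))) = 12544/((-4*(-1379/115)*(-12))) = 12544/(((5516/115)*(-12))) = 12544/(-66192/115) = 12544*(-115/66192) = -12880/591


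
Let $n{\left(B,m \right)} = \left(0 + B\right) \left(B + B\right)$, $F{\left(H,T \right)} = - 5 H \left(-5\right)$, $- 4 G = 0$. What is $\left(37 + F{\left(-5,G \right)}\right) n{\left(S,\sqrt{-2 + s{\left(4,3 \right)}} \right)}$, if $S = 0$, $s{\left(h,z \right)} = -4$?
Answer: $0$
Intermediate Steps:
$G = 0$ ($G = \left(- \frac{1}{4}\right) 0 = 0$)
$F{\left(H,T \right)} = 25 H$
$n{\left(B,m \right)} = 2 B^{2}$ ($n{\left(B,m \right)} = B 2 B = 2 B^{2}$)
$\left(37 + F{\left(-5,G \right)}\right) n{\left(S,\sqrt{-2 + s{\left(4,3 \right)}} \right)} = \left(37 + 25 \left(-5\right)\right) 2 \cdot 0^{2} = \left(37 - 125\right) 2 \cdot 0 = \left(-88\right) 0 = 0$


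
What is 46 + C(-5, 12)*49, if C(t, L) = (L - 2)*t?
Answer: -2404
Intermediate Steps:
C(t, L) = t*(-2 + L) (C(t, L) = (-2 + L)*t = t*(-2 + L))
46 + C(-5, 12)*49 = 46 - 5*(-2 + 12)*49 = 46 - 5*10*49 = 46 - 50*49 = 46 - 2450 = -2404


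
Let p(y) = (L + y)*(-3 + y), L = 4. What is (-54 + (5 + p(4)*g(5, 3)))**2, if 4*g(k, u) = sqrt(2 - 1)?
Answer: 2209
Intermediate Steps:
p(y) = (-3 + y)*(4 + y) (p(y) = (4 + y)*(-3 + y) = (-3 + y)*(4 + y))
g(k, u) = 1/4 (g(k, u) = sqrt(2 - 1)/4 = sqrt(1)/4 = (1/4)*1 = 1/4)
(-54 + (5 + p(4)*g(5, 3)))**2 = (-54 + (5 + (-12 + 4 + 4**2)*(1/4)))**2 = (-54 + (5 + (-12 + 4 + 16)*(1/4)))**2 = (-54 + (5 + 8*(1/4)))**2 = (-54 + (5 + 2))**2 = (-54 + 7)**2 = (-47)**2 = 2209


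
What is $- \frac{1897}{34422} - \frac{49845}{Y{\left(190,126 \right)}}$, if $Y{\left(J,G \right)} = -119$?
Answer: $\frac{1715538847}{4096218} \approx 418.81$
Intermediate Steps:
$- \frac{1897}{34422} - \frac{49845}{Y{\left(190,126 \right)}} = - \frac{1897}{34422} - \frac{49845}{-119} = \left(-1897\right) \frac{1}{34422} - - \frac{49845}{119} = - \frac{1897}{34422} + \frac{49845}{119} = \frac{1715538847}{4096218}$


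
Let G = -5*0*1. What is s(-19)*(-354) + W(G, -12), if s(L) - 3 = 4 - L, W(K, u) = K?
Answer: -9204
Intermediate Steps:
G = 0 (G = 0*1 = 0)
s(L) = 7 - L (s(L) = 3 + (4 - L) = 7 - L)
s(-19)*(-354) + W(G, -12) = (7 - 1*(-19))*(-354) + 0 = (7 + 19)*(-354) + 0 = 26*(-354) + 0 = -9204 + 0 = -9204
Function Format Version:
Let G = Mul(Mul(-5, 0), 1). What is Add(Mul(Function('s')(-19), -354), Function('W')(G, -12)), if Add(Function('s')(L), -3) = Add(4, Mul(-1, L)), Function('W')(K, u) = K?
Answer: -9204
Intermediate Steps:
G = 0 (G = Mul(0, 1) = 0)
Function('s')(L) = Add(7, Mul(-1, L)) (Function('s')(L) = Add(3, Add(4, Mul(-1, L))) = Add(7, Mul(-1, L)))
Add(Mul(Function('s')(-19), -354), Function('W')(G, -12)) = Add(Mul(Add(7, Mul(-1, -19)), -354), 0) = Add(Mul(Add(7, 19), -354), 0) = Add(Mul(26, -354), 0) = Add(-9204, 0) = -9204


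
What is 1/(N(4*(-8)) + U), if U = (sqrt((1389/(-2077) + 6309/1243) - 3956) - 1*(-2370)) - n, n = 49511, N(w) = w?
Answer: -121787053003/5745070853181969 - 5*I*sqrt(1053531349722038)/5745070853181969 ≈ -2.1199e-5 - 2.8249e-8*I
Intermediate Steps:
U = -47141 + 5*I*sqrt(1053531349722038)/2581711 (U = (sqrt((1389/(-2077) + 6309/1243) - 3956) - 1*(-2370)) - 1*49511 = (sqrt((1389*(-1/2077) + 6309*(1/1243)) - 3956) + 2370) - 49511 = (sqrt((-1389/2077 + 6309/1243) - 3956) + 2370) - 49511 = (sqrt(11377266/2581711 - 3956) + 2370) - 49511 = (sqrt(-10201871450/2581711) + 2370) - 49511 = (5*I*sqrt(1053531349722038)/2581711 + 2370) - 49511 = (2370 + 5*I*sqrt(1053531349722038)/2581711) - 49511 = -47141 + 5*I*sqrt(1053531349722038)/2581711 ≈ -47141.0 + 62.862*I)
1/(N(4*(-8)) + U) = 1/(4*(-8) + (-47141 + 5*I*sqrt(1053531349722038)/2581711)) = 1/(-32 + (-47141 + 5*I*sqrt(1053531349722038)/2581711)) = 1/(-47173 + 5*I*sqrt(1053531349722038)/2581711)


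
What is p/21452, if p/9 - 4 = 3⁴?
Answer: 765/21452 ≈ 0.035661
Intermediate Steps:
p = 765 (p = 36 + 9*3⁴ = 36 + 9*81 = 36 + 729 = 765)
p/21452 = 765/21452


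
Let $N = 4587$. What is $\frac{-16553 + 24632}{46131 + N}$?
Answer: $\frac{2693}{16906} \approx 0.15929$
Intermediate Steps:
$\frac{-16553 + 24632}{46131 + N} = \frac{-16553 + 24632}{46131 + 4587} = \frac{8079}{50718} = 8079 \cdot \frac{1}{50718} = \frac{2693}{16906}$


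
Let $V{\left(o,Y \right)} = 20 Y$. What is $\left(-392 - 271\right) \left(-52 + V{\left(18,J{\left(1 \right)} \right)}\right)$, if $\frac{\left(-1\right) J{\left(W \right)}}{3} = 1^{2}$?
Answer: $74256$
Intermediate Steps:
$J{\left(W \right)} = -3$ ($J{\left(W \right)} = - 3 \cdot 1^{2} = \left(-3\right) 1 = -3$)
$\left(-392 - 271\right) \left(-52 + V{\left(18,J{\left(1 \right)} \right)}\right) = \left(-392 - 271\right) \left(-52 + 20 \left(-3\right)\right) = - 663 \left(-52 - 60\right) = \left(-663\right) \left(-112\right) = 74256$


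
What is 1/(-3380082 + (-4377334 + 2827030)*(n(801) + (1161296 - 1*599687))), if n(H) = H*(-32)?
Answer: -1/830930667090 ≈ -1.2035e-12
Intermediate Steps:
n(H) = -32*H
1/(-3380082 + (-4377334 + 2827030)*(n(801) + (1161296 - 1*599687))) = 1/(-3380082 + (-4377334 + 2827030)*(-32*801 + (1161296 - 1*599687))) = 1/(-3380082 - 1550304*(-25632 + (1161296 - 599687))) = 1/(-3380082 - 1550304*(-25632 + 561609)) = 1/(-3380082 - 1550304*535977) = 1/(-3380082 - 830927287008) = 1/(-830930667090) = -1/830930667090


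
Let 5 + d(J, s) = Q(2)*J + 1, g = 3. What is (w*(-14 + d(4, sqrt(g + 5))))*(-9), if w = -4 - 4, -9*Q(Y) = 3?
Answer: -1392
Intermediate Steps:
Q(Y) = -1/3 (Q(Y) = -1/9*3 = -1/3)
d(J, s) = -4 - J/3 (d(J, s) = -5 + (-J/3 + 1) = -5 + (1 - J/3) = -4 - J/3)
w = -8
(w*(-14 + d(4, sqrt(g + 5))))*(-9) = -8*(-14 + (-4 - 1/3*4))*(-9) = -8*(-14 + (-4 - 4/3))*(-9) = -8*(-14 - 16/3)*(-9) = -8*(-58/3)*(-9) = (464/3)*(-9) = -1392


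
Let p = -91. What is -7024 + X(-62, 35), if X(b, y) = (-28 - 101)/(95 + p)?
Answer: -28225/4 ≈ -7056.3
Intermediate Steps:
X(b, y) = -129/4 (X(b, y) = (-28 - 101)/(95 - 91) = -129/4)
-7024 + X(-62, 35) = -7024 - 129/4 = -28225/4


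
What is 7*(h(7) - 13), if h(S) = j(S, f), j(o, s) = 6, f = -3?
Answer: -49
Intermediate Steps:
h(S) = 6
7*(h(7) - 13) = 7*(6 - 13) = 7*(-7) = -49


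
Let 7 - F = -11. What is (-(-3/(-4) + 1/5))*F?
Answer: -171/10 ≈ -17.100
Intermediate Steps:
F = 18 (F = 7 - 1*(-11) = 7 + 11 = 18)
(-(-3/(-4) + 1/5))*F = -(-3/(-4) + 1/5)*18 = -(-3*(-1/4) + 1*(1/5))*18 = -(3/4 + 1/5)*18 = -1*19/20*18 = -19/20*18 = -171/10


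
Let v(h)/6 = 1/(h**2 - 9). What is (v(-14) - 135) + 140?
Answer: 941/187 ≈ 5.0321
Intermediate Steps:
v(h) = 6/(-9 + h**2) (v(h) = 6/(h**2 - 9) = 6/(-9 + h**2))
(v(-14) - 135) + 140 = (6/(-9 + (-14)**2) - 135) + 140 = (6/(-9 + 196) - 135) + 140 = (6/187 - 135) + 140 = -25239/187 + 140 = 941/187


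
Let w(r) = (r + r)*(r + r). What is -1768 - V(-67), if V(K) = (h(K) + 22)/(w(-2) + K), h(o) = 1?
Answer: -90145/51 ≈ -1767.5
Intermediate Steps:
w(r) = 4*r**2 (w(r) = (2*r)*(2*r) = 4*r**2)
V(K) = 23/(16 + K) (V(K) = (1 + 22)/(4*(-2)**2 + K) = 23/(4*4 + K) = 23/(16 + K))
-1768 - V(-67) = -1768 - 23/(16 - 67) = -1768 - 23/(-51) = -1768 - 23*(-1)/51 = -1768 - 1*(-23/51) = -1768 + 23/51 = -90145/51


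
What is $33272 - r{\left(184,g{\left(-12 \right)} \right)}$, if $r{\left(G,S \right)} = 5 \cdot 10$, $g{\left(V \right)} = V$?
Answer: $33222$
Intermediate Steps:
$r{\left(G,S \right)} = 50$
$33272 - r{\left(184,g{\left(-12 \right)} \right)} = 33272 - 50 = 33222$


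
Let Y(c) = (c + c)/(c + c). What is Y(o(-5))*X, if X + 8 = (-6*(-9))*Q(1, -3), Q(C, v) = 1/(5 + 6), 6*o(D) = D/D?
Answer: -34/11 ≈ -3.0909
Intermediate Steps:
o(D) = ⅙ (o(D) = (D/D)/6 = (⅙)*1 = ⅙)
Y(c) = 1 (Y(c) = (2*c)/((2*c)) = (2*c)*(1/(2*c)) = 1)
Q(C, v) = 1/11
X = -34/11 (X = -8 - 6*(-9)*(1/11) = -8 + 54*(1/11) = -8 + 54/11 = -34/11 ≈ -3.0909)
Y(o(-5))*X = 1*(-34/11) = -34/11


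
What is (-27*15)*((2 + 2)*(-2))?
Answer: 3240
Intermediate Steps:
(-27*15)*((2 + 2)*(-2)) = -1620*(-2) = -405*(-8) = 3240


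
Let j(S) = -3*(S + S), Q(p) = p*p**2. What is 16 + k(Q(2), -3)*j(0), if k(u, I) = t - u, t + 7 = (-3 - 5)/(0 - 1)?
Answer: 16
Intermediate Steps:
Q(p) = p**3
j(S) = -6*S
t = 1 (t = -7 + (-3 - 5)/(0 - 1) = -7 - 8/(-1) = -7 - 8*(-1) = -7 + 8 = 1)
k(u, I) = 1 - u
16 + k(Q(2), -3)*j(0) = 16 + (1 - 1*2**3)*(-6*0) = 16 + (1 - 1*8)*0 = 16 + (1 - 8)*0 = 16 - 7*0 = 16 + 0 = 16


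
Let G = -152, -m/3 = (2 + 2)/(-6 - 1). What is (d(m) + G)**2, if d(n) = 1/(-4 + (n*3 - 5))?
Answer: 16900321/729 ≈ 23183.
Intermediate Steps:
m = 12/7 (m = -3*(2 + 2)/(-6 - 1) = -12/(-7) = -12*(-1)/7 = -3*(-4/7) = 12/7 ≈ 1.7143)
d(n) = 1/(-9 + 3*n) (d(n) = 1/(-4 + (3*n - 5)) = 1/(-4 + (-5 + 3*n)) = 1/(-9 + 3*n))
(d(m) + G)**2 = (1/(3*(-3 + 12/7)) - 152)**2 = (1/(3*(-9/7)) - 152)**2 = ((1/3)*(-7/9) - 152)**2 = (-7/27 - 152)**2 = (-4111/27)**2 = 16900321/729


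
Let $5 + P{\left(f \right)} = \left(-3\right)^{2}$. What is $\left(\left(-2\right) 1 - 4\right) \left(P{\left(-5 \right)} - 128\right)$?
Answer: $744$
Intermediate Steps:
$P{\left(f \right)} = 4$ ($P{\left(f \right)} = -5 + \left(-3\right)^{2} = -5 + 9 = 4$)
$\left(\left(-2\right) 1 - 4\right) \left(P{\left(-5 \right)} - 128\right) = \left(\left(-2\right) 1 - 4\right) \left(4 - 128\right) = \left(-2 - 4\right) \left(-124\right) = \left(-6\right) \left(-124\right) = 744$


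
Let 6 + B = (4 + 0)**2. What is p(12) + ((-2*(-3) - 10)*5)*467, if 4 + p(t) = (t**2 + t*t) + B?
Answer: -9046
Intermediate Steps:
B = 10 (B = -6 + (4 + 0)**2 = -6 + 4**2 = -6 + 16 = 10)
p(t) = 6 + 2*t**2 (p(t) = -4 + ((t**2 + t*t) + 10) = -4 + ((t**2 + t**2) + 10) = -4 + (2*t**2 + 10) = -4 + (10 + 2*t**2) = 6 + 2*t**2)
p(12) + ((-2*(-3) - 10)*5)*467 = (6 + 2*12**2) + ((-2*(-3) - 10)*5)*467 = (6 + 2*144) + ((6 - 10)*5)*467 = (6 + 288) - 4*5*467 = 294 - 20*467 = 294 - 9340 = -9046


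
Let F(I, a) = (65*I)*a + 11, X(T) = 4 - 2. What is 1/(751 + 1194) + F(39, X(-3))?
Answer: 9882546/1945 ≈ 5081.0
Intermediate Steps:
X(T) = 2
F(I, a) = 11 + 65*I*a (F(I, a) = 65*I*a + 11 = 11 + 65*I*a)
1/(751 + 1194) + F(39, X(-3)) = 1/(751 + 1194) + (11 + 65*39*2) = 1/1945 + (11 + 5070) = 1/1945 + 5081 = 9882546/1945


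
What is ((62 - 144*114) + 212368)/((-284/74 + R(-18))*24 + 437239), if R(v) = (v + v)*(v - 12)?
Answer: 7252518/17133475 ≈ 0.42330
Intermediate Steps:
R(v) = 2*v*(-12 + v) (R(v) = (2*v)*(-12 + v) = 2*v*(-12 + v))
((62 - 144*114) + 212368)/((-284/74 + R(-18))*24 + 437239) = ((62 - 144*114) + 212368)/((-284/74 + 2*(-18)*(-12 - 18))*24 + 437239) = ((62 - 16416) + 212368)/((-284*1/74 + 2*(-18)*(-30))*24 + 437239) = (-16354 + 212368)/((-142/37 + 1080)*24 + 437239) = 196014/((39818/37)*24 + 437239) = 196014/(955632/37 + 437239) = 196014/(17133475/37) = 196014*(37/17133475) = 7252518/17133475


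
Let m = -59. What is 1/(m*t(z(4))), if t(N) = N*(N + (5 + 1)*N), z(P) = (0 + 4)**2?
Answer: -1/105728 ≈ -9.4582e-6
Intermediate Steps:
z(P) = 16 (z(P) = 4**2 = 16)
t(N) = 7*N**2 (t(N) = N*(N + 6*N) = N*(7*N) = 7*N**2)
1/(m*t(z(4))) = 1/(-413*16**2) = 1/(-413*256) = 1/(-59*1792) = 1/(-105728) = -1/105728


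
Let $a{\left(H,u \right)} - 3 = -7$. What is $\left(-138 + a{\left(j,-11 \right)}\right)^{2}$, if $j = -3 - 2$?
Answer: $20164$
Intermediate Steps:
$j = -5$
$a{\left(H,u \right)} = -4$ ($a{\left(H,u \right)} = 3 - 7 = -4$)
$\left(-138 + a{\left(j,-11 \right)}\right)^{2} = \left(-138 - 4\right)^{2} = \left(-142\right)^{2} = 20164$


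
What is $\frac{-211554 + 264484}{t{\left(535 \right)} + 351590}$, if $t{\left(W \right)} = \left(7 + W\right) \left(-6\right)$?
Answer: $\frac{26465}{174169} \approx 0.15195$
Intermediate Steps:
$t{\left(W \right)} = -42 - 6 W$
$\frac{-211554 + 264484}{t{\left(535 \right)} + 351590} = \frac{-211554 + 264484}{\left(-42 - 3210\right) + 351590} = \frac{52930}{\left(-42 - 3210\right) + 351590} = \frac{52930}{-3252 + 351590} = \frac{52930}{348338} = 52930 \cdot \frac{1}{348338} = \frac{26465}{174169}$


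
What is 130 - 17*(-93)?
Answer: 1711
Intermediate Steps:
130 - 17*(-93) = 130 + 1581 = 1711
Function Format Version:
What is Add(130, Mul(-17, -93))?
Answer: 1711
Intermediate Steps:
Add(130, Mul(-17, -93)) = Add(130, 1581) = 1711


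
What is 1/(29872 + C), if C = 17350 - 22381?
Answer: 1/24841 ≈ 4.0256e-5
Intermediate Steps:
C = -5031
1/(29872 + C) = 1/(29872 - 5031) = 1/24841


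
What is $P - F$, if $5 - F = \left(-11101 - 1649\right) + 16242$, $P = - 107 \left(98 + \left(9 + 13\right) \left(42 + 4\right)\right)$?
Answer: $-115283$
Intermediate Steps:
$P = -118770$ ($P = - 107 \left(98 + 22 \cdot 46\right) = - 107 \left(98 + 1012\right) = \left(-107\right) 1110 = -118770$)
$F = -3487$ ($F = 5 - \left(\left(-11101 - 1649\right) + 16242\right) = 5 - \left(-12750 + 16242\right) = 5 - 3492 = -3487$)
$P - F = -118770 - -3487 = -118770 + 3487 = -115283$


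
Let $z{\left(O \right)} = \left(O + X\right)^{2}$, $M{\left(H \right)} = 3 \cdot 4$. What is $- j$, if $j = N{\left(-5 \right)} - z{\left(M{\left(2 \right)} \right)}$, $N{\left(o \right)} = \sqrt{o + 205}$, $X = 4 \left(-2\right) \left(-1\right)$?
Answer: $400 - 10 \sqrt{2} \approx 385.86$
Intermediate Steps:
$X = 8$ ($X = \left(-8\right) \left(-1\right) = 8$)
$N{\left(o \right)} = \sqrt{205 + o}$
$M{\left(H \right)} = 12$
$z{\left(O \right)} = \left(8 + O\right)^{2}$ ($z{\left(O \right)} = \left(O + 8\right)^{2} = \left(8 + O\right)^{2}$)
$j = -400 + 10 \sqrt{2}$ ($j = \sqrt{205 - 5} - \left(8 + 12\right)^{2} = \sqrt{200} - 20^{2} = 10 \sqrt{2} - 400 = -400 + 10 \sqrt{2} \approx -385.86$)
$- j = - (-400 + 10 \sqrt{2}) = 400 - 10 \sqrt{2}$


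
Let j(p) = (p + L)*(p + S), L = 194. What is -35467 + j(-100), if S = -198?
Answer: -63479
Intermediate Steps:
j(p) = (-198 + p)*(194 + p) (j(p) = (p + 194)*(p - 198) = (194 + p)*(-198 + p) = (-198 + p)*(194 + p))
-35467 + j(-100) = -35467 + (-38412 + (-100)² - 4*(-100)) = -35467 + (-38412 + 10000 + 400) = -35467 - 28012 = -63479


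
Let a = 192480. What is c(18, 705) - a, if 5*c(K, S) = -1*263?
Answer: -962663/5 ≈ -1.9253e+5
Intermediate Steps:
c(K, S) = -263/5 (c(K, S) = (-1*263)/5 = (⅕)*(-263) = -263/5)
c(18, 705) - a = -263/5 - 1*192480 = -263/5 - 192480 = -962663/5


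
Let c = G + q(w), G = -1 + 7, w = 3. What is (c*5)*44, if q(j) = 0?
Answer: 1320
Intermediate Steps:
G = 6
c = 6 (c = 6 + 0 = 6)
(c*5)*44 = (6*5)*44 = 30*44 = 1320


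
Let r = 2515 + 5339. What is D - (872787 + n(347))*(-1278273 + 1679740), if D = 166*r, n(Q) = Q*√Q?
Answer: -350393874765 - 139309049*√347 ≈ -3.5299e+11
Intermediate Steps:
r = 7854
n(Q) = Q^(3/2)
D = 1303764 (D = 166*7854 = 1303764)
D - (872787 + n(347))*(-1278273 + 1679740) = 1303764 - (872787 + 347^(3/2))*(-1278273 + 1679740) = 1303764 - (872787 + 347*√347)*401467 = 1303764 - (350395178529 + 139309049*√347) = 1303764 + (-350395178529 - 139309049*√347) = -350393874765 - 139309049*√347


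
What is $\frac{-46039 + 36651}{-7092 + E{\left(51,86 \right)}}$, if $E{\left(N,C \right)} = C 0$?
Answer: $\frac{2347}{1773} \approx 1.3237$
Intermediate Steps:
$E{\left(N,C \right)} = 0$
$\frac{-46039 + 36651}{-7092 + E{\left(51,86 \right)}} = \frac{-46039 + 36651}{-7092 + 0} = - \frac{9388}{-7092} = \left(-9388\right) \left(- \frac{1}{7092}\right) = \frac{2347}{1773}$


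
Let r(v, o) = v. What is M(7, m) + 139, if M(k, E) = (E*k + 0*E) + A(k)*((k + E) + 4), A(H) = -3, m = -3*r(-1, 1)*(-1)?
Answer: 94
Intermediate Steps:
m = -3 (m = -3*(-1)*(-1) = 3*(-1) = -3)
M(k, E) = -12 - 3*E - 3*k + E*k (M(k, E) = (E*k + 0*E) - 3*((k + E) + 4) = (E*k + 0) - 3*((E + k) + 4) = E*k - 3*(4 + E + k) = E*k + (-12 - 3*E - 3*k) = -12 - 3*E - 3*k + E*k)
M(7, m) + 139 = (-12 - 3*(-3) - 3*7 - 3*7) + 139 = (-12 + 9 - 21 - 21) + 139 = -45 + 139 = 94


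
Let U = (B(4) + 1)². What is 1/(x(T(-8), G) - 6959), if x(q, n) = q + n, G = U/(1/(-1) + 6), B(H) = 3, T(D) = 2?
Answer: -5/34769 ≈ -0.00014381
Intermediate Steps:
U = 16 (U = (3 + 1)² = 4² = 16)
G = 16/5 (G = 16/(1/(-1) + 6) = 16/(-1 + 6) = 16/5 ≈ 3.2000)
x(q, n) = n + q
1/(x(T(-8), G) - 6959) = 1/((16/5 + 2) - 6959) = 1/(26/5 - 6959) = 1/(-34769/5) = -5/34769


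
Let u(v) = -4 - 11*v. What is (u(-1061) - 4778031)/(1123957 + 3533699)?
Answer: -397197/388138 ≈ -1.0233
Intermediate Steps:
(u(-1061) - 4778031)/(1123957 + 3533699) = ((-4 - 11*(-1061)) - 4778031)/(1123957 + 3533699) = ((-4 + 11671) - 4778031)/4657656 = (11667 - 4778031)*(1/4657656) = -4766364*1/4657656 = -397197/388138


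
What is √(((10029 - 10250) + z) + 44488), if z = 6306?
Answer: √50573 ≈ 224.88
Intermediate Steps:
√(((10029 - 10250) + z) + 44488) = √(((10029 - 10250) + 6306) + 44488) = √((-221 + 6306) + 44488) = √(6085 + 44488) = √50573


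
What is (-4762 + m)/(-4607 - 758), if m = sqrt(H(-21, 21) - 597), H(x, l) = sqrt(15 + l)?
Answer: 4762/5365 - I*sqrt(591)/5365 ≈ 0.8876 - 0.0045313*I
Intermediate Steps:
m = I*sqrt(591) (m = sqrt(sqrt(15 + 21) - 597) = sqrt(sqrt(36) - 597) = sqrt(6 - 597) = sqrt(-591) = I*sqrt(591) ≈ 24.31*I)
(-4762 + m)/(-4607 - 758) = (-4762 + I*sqrt(591))/(-4607 - 758) = (-4762 + I*sqrt(591))/(-5365) = (-4762 + I*sqrt(591))*(-1/5365) = 4762/5365 - I*sqrt(591)/5365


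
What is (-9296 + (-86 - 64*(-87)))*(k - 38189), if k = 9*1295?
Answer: 101200676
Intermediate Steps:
k = 11655
(-9296 + (-86 - 64*(-87)))*(k - 38189) = (-9296 + (-86 - 64*(-87)))*(11655 - 38189) = (-9296 + (-86 + 5568))*(-26534) = (-9296 + 5482)*(-26534) = -3814*(-26534) = 101200676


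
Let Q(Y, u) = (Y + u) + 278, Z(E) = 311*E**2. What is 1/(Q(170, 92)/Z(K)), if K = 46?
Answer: 164519/135 ≈ 1218.7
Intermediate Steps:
Q(Y, u) = 278 + Y + u
1/(Q(170, 92)/Z(K)) = 1/((278 + 170 + 92)/((311*46**2))) = 1/(540/((311*2116))) = 1/(540/658076) = 1/(540*(1/658076)) = 1/(135/164519) = 164519/135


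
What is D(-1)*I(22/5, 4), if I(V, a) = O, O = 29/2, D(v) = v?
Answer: -29/2 ≈ -14.500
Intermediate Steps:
O = 29/2 (O = 29*(½) = 29/2 ≈ 14.500)
I(V, a) = 29/2
D(-1)*I(22/5, 4) = -1*29/2 = -29/2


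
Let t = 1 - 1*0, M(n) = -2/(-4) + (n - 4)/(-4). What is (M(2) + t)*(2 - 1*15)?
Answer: -26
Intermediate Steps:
M(n) = 3/2 - n/4 (M(n) = -2*(-¼) + (-4 + n)*(-¼) = ½ + (1 - n/4) = 3/2 - n/4)
t = 1 (t = 1 + 0 = 1)
(M(2) + t)*(2 - 1*15) = ((3/2 - ¼*2) + 1)*(2 - 1*15) = ((3/2 - ½) + 1)*(2 - 15) = (1 + 1)*(-13) = 2*(-13) = -26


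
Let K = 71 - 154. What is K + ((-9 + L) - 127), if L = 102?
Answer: -117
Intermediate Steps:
K = -83
K + ((-9 + L) - 127) = -83 + ((-9 + 102) - 127) = -83 + (93 - 127) = -83 - 34 = -117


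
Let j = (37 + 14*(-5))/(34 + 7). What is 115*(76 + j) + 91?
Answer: 358276/41 ≈ 8738.4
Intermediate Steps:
j = -33/41 (j = (37 - 70)/41 = -33*1/41 = -33/41 ≈ -0.80488)
115*(76 + j) + 91 = 115*(76 - 33/41) + 91 = 115*(3083/41) + 91 = 354545/41 + 91 = 358276/41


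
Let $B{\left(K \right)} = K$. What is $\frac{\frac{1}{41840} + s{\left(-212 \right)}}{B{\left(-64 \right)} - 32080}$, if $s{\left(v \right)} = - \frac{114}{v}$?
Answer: $- \frac{1192493}{71279962880} \approx -1.673 \cdot 10^{-5}$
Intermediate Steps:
$\frac{\frac{1}{41840} + s{\left(-212 \right)}}{B{\left(-64 \right)} - 32080} = \frac{\frac{1}{41840} - \frac{114}{-212}}{-64 - 32080} = \frac{\frac{1}{41840} - - \frac{57}{106}}{-64 - 32080} = \frac{\frac{1}{41840} + \frac{57}{106}}{-64 - 32080} = \frac{1192493}{2217520 \left(-32144\right)} = \frac{1192493}{2217520} \left(- \frac{1}{32144}\right) = - \frac{1192493}{71279962880}$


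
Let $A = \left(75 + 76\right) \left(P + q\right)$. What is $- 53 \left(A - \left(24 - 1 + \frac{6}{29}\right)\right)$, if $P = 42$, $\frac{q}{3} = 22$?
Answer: $- \frac{25029727}{29} \approx -8.6309 \cdot 10^{5}$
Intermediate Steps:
$q = 66$ ($q = 3 \cdot 22 = 66$)
$A = 16308$ ($A = \left(75 + 76\right) \left(42 + 66\right) = 151 \cdot 108 = 16308$)
$- 53 \left(A - \left(24 - 1 + \frac{6}{29}\right)\right) = - 53 \left(16308 - \left(24 - 1 + \frac{6}{29}\right)\right) = - 53 \left(16308 - \frac{673}{29}\right) = \left(-53\right) \frac{472259}{29} = - \frac{25029727}{29}$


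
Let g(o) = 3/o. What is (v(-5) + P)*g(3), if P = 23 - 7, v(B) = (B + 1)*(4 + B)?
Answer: 20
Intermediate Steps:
v(B) = (1 + B)*(4 + B)
P = 16
(v(-5) + P)*g(3) = ((4 + (-5)² + 5*(-5)) + 16)*(3/3) = ((4 + 25 - 25) + 16)*(3*(⅓)) = (4 + 16)*1 = 20*1 = 20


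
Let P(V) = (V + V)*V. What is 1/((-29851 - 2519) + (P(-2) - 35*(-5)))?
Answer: -1/32187 ≈ -3.1068e-5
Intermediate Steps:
P(V) = 2*V**2 (P(V) = (2*V)*V = 2*V**2)
1/((-29851 - 2519) + (P(-2) - 35*(-5))) = 1/((-29851 - 2519) + (2*(-2)**2 - 35*(-5))) = 1/(-32370 + (2*4 + 175)) = 1/(-32370 + (8 + 175)) = 1/(-32370 + 183) = 1/(-32187) = -1/32187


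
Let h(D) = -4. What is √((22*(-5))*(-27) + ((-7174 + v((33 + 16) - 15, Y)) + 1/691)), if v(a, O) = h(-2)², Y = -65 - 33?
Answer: I*√1999689737/691 ≈ 64.715*I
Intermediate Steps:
Y = -98
v(a, O) = 16 (v(a, O) = (-4)² = 16)
√((22*(-5))*(-27) + ((-7174 + v((33 + 16) - 15, Y)) + 1/691)) = √((22*(-5))*(-27) + ((-7174 + 16) + 1/691)) = √(-110*(-27) + (-7158 + 1/691)) = √(2970 - 4946177/691) = √(-2893907/691) = I*√1999689737/691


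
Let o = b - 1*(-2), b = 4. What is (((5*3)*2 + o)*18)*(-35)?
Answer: -22680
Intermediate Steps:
o = 6 (o = 4 - 1*(-2) = 4 + 2 = 6)
(((5*3)*2 + o)*18)*(-35) = (((5*3)*2 + 6)*18)*(-35) = ((15*2 + 6)*18)*(-35) = ((30 + 6)*18)*(-35) = (36*18)*(-35) = 648*(-35) = -22680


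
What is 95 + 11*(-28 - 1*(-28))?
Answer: 95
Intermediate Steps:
95 + 11*(-28 - 1*(-28)) = 95 + 11*(-28 + 28) = 95 + 11*0 = 95 + 0 = 95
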